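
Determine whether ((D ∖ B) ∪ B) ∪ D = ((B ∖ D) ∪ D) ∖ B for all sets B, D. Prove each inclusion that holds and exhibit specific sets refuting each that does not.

(⊆) fails; (⊇) holds.

Forward inclusion. This inclusion fails. Take B = {1}, D = ∅; then 1 ∈ ((D ∖ B) ∪ B) ∪ D but 1 ∉ ((B ∖ D) ∪ D) ∖ B.

Reverse inclusion. Let x ∈ ((B ∖ D) ∪ D) ∖ B. Then x ∈ D and x ∉ B, from which x ∈ ((D ∖ B) ∪ B) ∪ D.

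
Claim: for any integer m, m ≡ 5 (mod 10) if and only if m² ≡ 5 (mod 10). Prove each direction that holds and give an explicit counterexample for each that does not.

Both directions hold.

(→) Suppose m ≡ 5 (mod 10). Write m = 10j + 5. Then (10j + 5)² = 100j² + 100j + 25 = 10(10j² + 10j + 2) + 5, so m² ≡ 5 (mod 10).

(←) Conversely, suppose m² ≡ 5 (mod 10). The only residue r in {0, …, 9} with r² ≡ 5 (mod 10) is r = 5, so m ≡ 5 (mod 10).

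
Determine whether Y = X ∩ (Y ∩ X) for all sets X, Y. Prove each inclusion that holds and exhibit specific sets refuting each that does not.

The sets are not equal: only the reverse inclusion holds.

Reverse inclusion. Let x ∈ X ∩ (Y ∩ X). Then x ∈ X ∩ Y, from which x ∈ Y.

Forward inclusion. This inclusion fails. Take X = ∅, Y = {1}; then 1 ∈ Y but 1 ∉ X ∩ (Y ∩ X).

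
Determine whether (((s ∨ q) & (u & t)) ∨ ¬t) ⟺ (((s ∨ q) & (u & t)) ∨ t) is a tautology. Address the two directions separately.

Neither direction holds.

Forward direction. This fails. Under u = F, t = F, q = F, s = F, the left side is true but the right side is false.

Converse. This fails. Under u = F, t = T, q = F, s = F, the left side is false but the right side is true.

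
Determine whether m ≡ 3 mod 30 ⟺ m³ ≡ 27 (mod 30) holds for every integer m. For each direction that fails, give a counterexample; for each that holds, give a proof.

Both directions hold; the statement is true.

Forward direction. Suppose m ≡ 3 mod 30. Write m = 30j + 3. Then (30j + 3)³ = 27000j³ + 8100j² + 810j + 27 = 30(900j³ + 270j² + 27j) + 27, so m³ ≡ 27 (mod 30).

Converse. Suppose m³ ≡ 27 (mod 30). The only residue r in {0, …, 29} with r³ ≡ 27 (mod 30) is r = 3, so m ≡ 3 (mod 30).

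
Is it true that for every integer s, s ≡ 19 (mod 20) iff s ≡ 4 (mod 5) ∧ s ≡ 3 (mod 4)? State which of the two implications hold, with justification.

[⇒] Suppose s ≡ 19 (mod 20); write s = 20j + 19. Since 5 ∣ 20, reducing mod 5 gives s ≡ 19 ≡ 4 (mod 5); since 4 ∣ 20, reducing mod 4 gives s ≡ 19 ≡ 3 (mod 4).

[⇐] Conversely, if s ≡ 4 (mod 5) and s ≡ 3 (mod 4), then by the Chinese remainder theorem s ≡ 19 (mod 20). This is exactly s ≡ 19 (mod 20).

Equivalent; both directions hold.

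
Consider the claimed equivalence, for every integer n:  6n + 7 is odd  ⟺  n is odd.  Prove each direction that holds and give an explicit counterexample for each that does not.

Converse. Suppose n is odd. Since 6 is even, 6n is even for every n, so 6n + 7 has the same parity as 7, which is odd. Hence 6n + 7 is odd.

Forward direction. This fails: take n = 4. Then 6n + 7 = 31, which is odd, yet n = 4 is even, not odd.

(⇒) fails; (⇐) holds.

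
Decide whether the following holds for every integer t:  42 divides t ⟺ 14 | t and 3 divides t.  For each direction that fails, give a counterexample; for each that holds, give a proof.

Both directions hold.

(←) Suppose 14 ∣ t and 3 ∣ t. Any common multiple of 14 and 3 is a multiple of their lcm; here gcd(14, 3) = 1, so lcm(14, 3) = 14·3 = 42, so 42 ∣ t.

(→) If 42 ∣ t, write t = 42q. Since 42 = 3·14, t = 14·(3q), so 14 ∣ t; and since 42 = 14·3, t = 3·(14q), so 3 ∣ t.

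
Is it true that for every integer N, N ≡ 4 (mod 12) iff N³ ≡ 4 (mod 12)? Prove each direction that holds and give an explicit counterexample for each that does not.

(⟹) Suppose N ≡ 4 (mod 12). Write N = 12j + 4. Then (12j + 4)³ = 1728j³ + 1728j² + 576j + 64 = 12(144j³ + 144j² + 48j + 5) + 4, so N³ ≡ 4 (mod 12).

(⟸) This fails: take N = 10. Then 10³ = 1000 ≡ 4 (mod 12), yet 10 ≡ 10 (mod 12), not 4.

The forward direction holds; the converse fails.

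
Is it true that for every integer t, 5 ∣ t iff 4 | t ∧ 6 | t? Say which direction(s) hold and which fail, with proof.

(→) This fails: take t = 5. Certainly 5 ∣ 5, but 4 ∤ 5.

(←) This fails: take t = 12. Both 4 ∣ 12 and 6 ∣ 12, yet 12 is not a multiple of 5 (since 12 = 2·5 + 2), so 5 ∤ 12.

Both directions fail.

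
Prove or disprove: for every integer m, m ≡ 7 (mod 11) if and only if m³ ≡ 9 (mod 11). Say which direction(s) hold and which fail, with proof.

(⇒) fails and (⇐) fails.

(⟹) This fails: take m = 7. Then 7 ≡ 7 (mod 11), but 7³ = 343 ≡ 2 (mod 11), not 9.

(⟸) This fails: take m = 4. Then 4³ = 64 ≡ 9 (mod 11), yet 4 ≡ 4 (mod 11), not 7.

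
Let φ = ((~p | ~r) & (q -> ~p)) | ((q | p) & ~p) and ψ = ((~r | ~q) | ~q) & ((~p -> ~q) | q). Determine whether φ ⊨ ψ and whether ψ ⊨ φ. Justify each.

Neither direction holds.

[⇒] This fails. Under r = T, p = F, q = T, the left side is true but the right side is false.

[⇐] This fails. Under r = T, p = T, q = F, the left side is false but the right side is true.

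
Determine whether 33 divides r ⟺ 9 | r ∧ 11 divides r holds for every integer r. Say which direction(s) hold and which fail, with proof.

(⟹) This fails: take r = 33. Certainly 33 ∣ 33, but 9 ∤ 33.

(⟸) Suppose 9 ∣ r and 11 ∣ r. Any common multiple of 9 and 11 is a multiple of their lcm; here gcd(9, 11) = 1, so lcm(9, 11) = 9·11 = 99, so 99 ∣ r. Since 33 ∣ 99, it follows that 33 ∣ r.

(⇒) fails; (⇐) holds.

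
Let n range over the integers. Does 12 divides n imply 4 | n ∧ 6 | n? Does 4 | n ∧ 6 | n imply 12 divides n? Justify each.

(→) If 12 ∣ n, write n = 12q. Since 12 = 3·4, n = 4·(3q), so 4 ∣ n; and since 12 = 2·6, n = 6·(2q), so 6 ∣ n.

(←) Suppose 4 ∣ n and 6 ∣ n. Any common multiple of 4 and 6 is a multiple of their lcm; here lcm(4, 6) = 4·6/gcd(4, 6) = 24/2 = 12, so 12 ∣ n.

Equivalent; both directions hold.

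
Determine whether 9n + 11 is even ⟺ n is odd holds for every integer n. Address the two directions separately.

The biconditional holds.

(⇐) Suppose n is odd; write n = 2j + 1. Then 9n + 11 = 9·(2j + 1) + 11 = 2·9j + 20, which is even.

(⇒) Suppose 9n + 11 is even. Since 9 is odd, 9n and n have the same parity, so 9n + 11 ≡ n + 11 (mod 2). As 11 is odd, 9n + 11 is even exactly when n is odd. Thus n is odd.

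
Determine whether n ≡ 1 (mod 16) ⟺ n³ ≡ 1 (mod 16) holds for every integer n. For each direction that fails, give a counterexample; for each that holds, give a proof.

Both directions hold.

Forward direction. Suppose n ≡ 1 (mod 16). Write n = 16j + 1. Then (16j + 1)³ = 4096j³ + 768j² + 48j + 1 = 16(256j³ + 48j² + 3j) + 1, so n³ ≡ 1 (mod 16).

Converse. Suppose n³ ≡ 1 (mod 16). The only residue r in {0, …, 15} with r³ ≡ 1 (mod 16) is r = 1, so n ≡ 1 (mod 16).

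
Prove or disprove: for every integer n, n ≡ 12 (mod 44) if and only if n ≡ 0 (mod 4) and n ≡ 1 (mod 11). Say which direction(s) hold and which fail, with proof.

Both directions hold; the statement is true.

(→) Suppose n ≡ 12 (mod 44); write n = 44j + 12. Since 4 ∣ 44, reducing mod 4 gives n ≡ 12 ≡ 0 (mod 4); since 11 ∣ 44, reducing mod 11 gives n ≡ 12 ≡ 1 (mod 11).

(←) Conversely, if n ≡ 0 (mod 4) and n ≡ 1 (mod 11), then by the Chinese remainder theorem n ≡ 12 (mod 44). This is exactly n ≡ 12 (mod 44).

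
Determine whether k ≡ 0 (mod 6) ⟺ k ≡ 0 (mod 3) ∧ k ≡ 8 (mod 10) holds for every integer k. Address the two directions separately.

The forward direction fails; the converse holds.

(←) If k ≡ 0 (mod 3) and k ≡ 8 (mod 10), then by the Chinese remainder theorem k ≡ 18 (mod 30). Since 18 ≡ 0 (mod 6) and 6 ∣ 30, we get k ≡ 0 (mod 6).

(→) This fails: k = 0 gives 0 ≡ 0 (mod 6) but 0 ≡ 0 (mod 10), so the conjunction on the right does not hold.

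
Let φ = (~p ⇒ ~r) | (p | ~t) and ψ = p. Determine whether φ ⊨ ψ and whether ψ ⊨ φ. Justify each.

(→) This fails. Under t = F, p = F, r = F, the left side is true but the right side is false.

(←) Assume the antecedent. If t is true, the antecedent forces (t = T, p = T, r = F) or (t = T, p = T, r = T), and (~p ⇒ ~r) | (p | ~t) holds there. If t is false, (~p ⇒ ~r) | (p | ~t) reduces to true regardless of the other variables. Either way (~p ⇒ ~r) | (p | ~t) holds.

Not equivalent: only (⇐) holds.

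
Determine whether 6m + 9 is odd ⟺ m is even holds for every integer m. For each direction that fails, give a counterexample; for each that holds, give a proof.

Forward direction. This fails: take m = 7. Then 6m + 9 = 51, which is odd, yet m = 7 is odd, not even.

Converse. Suppose m is even. Since 6 is even, 6m is even for every m, so 6m + 9 has the same parity as 9, which is odd. Hence 6m + 9 is odd.

The forward direction fails; the converse holds.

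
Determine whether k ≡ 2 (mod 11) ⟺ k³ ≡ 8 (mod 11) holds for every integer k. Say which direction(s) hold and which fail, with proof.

(→) Suppose k ≡ 2 (mod 11). Write k = 11j + 2. Then (11j + 2)³ = 1331j³ + 726j² + 132j + 8 = 11(121j³ + 66j² + 12j) + 8, so k³ ≡ 8 (mod 11).

(←) Conversely, suppose k³ ≡ 8 (mod 11). The only residue r in {0, …, 10} with r³ ≡ 8 (mod 11) is r = 2, so k ≡ 2 (mod 11).

Both directions hold; the statement is true.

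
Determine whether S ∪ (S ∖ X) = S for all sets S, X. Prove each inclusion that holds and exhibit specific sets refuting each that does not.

The two sets are equal.

Forward inclusion. Let x ∈ S ∪ (S ∖ X). Then either x ∈ S and x ∉ X; or x ∈ S ∩ X. In each case x ∈ S, so S ∪ (S ∖ X) ⊆ S.

Reverse inclusion. Let x ∈ S. Then either x ∈ S and x ∉ X; or x ∈ S ∩ X. In each case x ∈ S ∪ (S ∖ X), so S ⊆ S ∪ (S ∖ X).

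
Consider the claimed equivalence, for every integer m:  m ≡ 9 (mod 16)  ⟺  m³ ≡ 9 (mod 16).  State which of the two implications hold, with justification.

Forward direction. Suppose m ≡ 9 (mod 16). Write m = 16j + 9. Then (16j + 9)³ = 4096j³ + 6912j² + 3888j + 729 = 16(256j³ + 432j² + 243j + 45) + 9, so m³ ≡ 9 (mod 16).

Converse. Suppose m³ ≡ 9 (mod 16). The only residue r in {0, …, 15} with r³ ≡ 9 (mod 16) is r = 9, so m ≡ 9 (mod 16).

Equivalent; both directions hold.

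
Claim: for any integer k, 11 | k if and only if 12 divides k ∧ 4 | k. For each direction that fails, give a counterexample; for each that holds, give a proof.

Neither direction holds.

Forward direction. This fails: take k = 11. Certainly 11 ∣ 11, but 12 ∤ 11.

Converse. This fails: take k = 12. Both 12 ∣ 12 and 4 ∣ 12, yet 12 is not a multiple of 11 (since 12 = 1·11 + 1), so 11 ∤ 12.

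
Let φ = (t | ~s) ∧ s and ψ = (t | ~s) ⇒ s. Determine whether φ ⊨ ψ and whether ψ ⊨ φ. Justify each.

(⟹) Assume the antecedent. If s is true, (t | ~s) ⇒ s reduces to true regardless of the other variables. If s is false, the antecedent cannot hold. Either way (t | ~s) ⇒ s holds.

(⟸) This fails. Under s = T, t = F, the left side is false but the right side is true.

Not equivalent: only (⇒) holds.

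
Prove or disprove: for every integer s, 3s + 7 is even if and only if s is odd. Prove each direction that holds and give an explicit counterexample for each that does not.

Forward direction. Suppose 3s + 7 is even. Since 3 is odd, 3s and s have the same parity, so 3s + 7 ≡ s + 7 (mod 2). As 7 is odd, 3s + 7 is even exactly when s is odd. Thus s is odd.

Converse. Suppose s is odd; write s = 2j + 1. Then 3s + 7 = 3·(2j + 1) + 7 = 2·3j + 10, which is even.

Both implications hold.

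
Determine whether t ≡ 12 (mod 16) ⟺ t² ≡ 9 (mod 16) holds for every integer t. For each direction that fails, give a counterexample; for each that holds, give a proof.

(→) This fails: take t = 12. Then 12 ≡ 12 (mod 16), but 12² = 144 ≡ 0 (mod 16), not 9.

(←) This fails: take t = 3. Then 3² = 9 ≡ 9 (mod 16), yet 3 ≡ 3 (mod 16), not 12.

Neither direction holds.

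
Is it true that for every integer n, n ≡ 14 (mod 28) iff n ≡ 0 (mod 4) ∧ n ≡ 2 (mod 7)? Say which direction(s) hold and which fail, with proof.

Neither direction holds.

(→) This fails: n = 14 gives 14 ≡ 14 (mod 28) but 14 ≡ 2 (mod 4), so the conjunction on the right does not hold.

(←) This fails: n = 16 satisfies both congruences on the right (16 ≡ 0 mod 4 and 16 ≡ 2 mod 7) yet 16 ≡ 16 (mod 28), not 14.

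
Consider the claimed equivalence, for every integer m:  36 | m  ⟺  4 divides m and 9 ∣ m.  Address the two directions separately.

Forward direction. If 36 ∣ m, write m = 36q. Since 36 = 9·4, m = 4·(9q), so 4 ∣ m; and since 36 = 4·9, m = 9·(4q), so 9 ∣ m.

Converse. Suppose 4 ∣ m and 9 ∣ m. Any common multiple of 4 and 9 is a multiple of their lcm; here gcd(4, 9) = 1, so lcm(4, 9) = 4·9 = 36, so 36 ∣ m.

Both implications hold.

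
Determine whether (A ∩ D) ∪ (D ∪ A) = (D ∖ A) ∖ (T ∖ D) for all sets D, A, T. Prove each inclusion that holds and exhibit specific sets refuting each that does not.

Forward inclusion. This inclusion fails. Take D = ∅, A = {1}, T = ∅; then 1 ∈ (A ∩ D) ∪ (D ∪ A) but 1 ∉ (D ∖ A) ∖ (T ∖ D).

Reverse inclusion. Let x ∈ (D ∖ A) ∖ (T ∖ D). Then either x ∈ D and x ∉ A, T; or x ∈ D ∩ T and x ∉ A. In each case x ∈ (A ∩ D) ∪ (D ∪ A), so (D ∖ A) ∖ (T ∖ D) ⊆ (A ∩ D) ∪ (D ∪ A).

Only the reverse inclusion holds.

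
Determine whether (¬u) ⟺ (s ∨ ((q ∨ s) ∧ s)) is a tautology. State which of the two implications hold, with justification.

(→) This fails. Under u = F, q = F, s = F, the left side is true but the right side is false.

(←) This fails. Under u = T, q = F, s = T, the left side is false but the right side is true.

Both directions fail.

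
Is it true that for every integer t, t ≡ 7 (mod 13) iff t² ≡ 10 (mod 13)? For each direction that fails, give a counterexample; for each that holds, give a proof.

Only the forward implication holds.

Converse. This fails: take t = 6. Then 6² = 36 ≡ 10 (mod 13), yet 6 ≡ 6 (mod 13), not 7.

Forward direction. Suppose t ≡ 7 (mod 13). Write t = 13j + 7. Then (13j + 7)² = 169j² + 182j + 49 = 13(13j² + 14j + 3) + 10, so t² ≡ 10 (mod 13).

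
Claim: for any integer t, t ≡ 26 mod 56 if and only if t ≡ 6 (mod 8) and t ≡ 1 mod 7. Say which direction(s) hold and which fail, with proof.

Both directions fail.

(→) This fails: t = 26 gives 26 ≡ 26 (mod 56) but 26 ≡ 2 (mod 8), so the conjunction on the right does not hold.

(←) This fails: t = 22 satisfies both congruences on the right (22 ≡ 6 mod 8 and 22 ≡ 1 mod 7) yet 22 ≡ 22 (mod 56), not 26.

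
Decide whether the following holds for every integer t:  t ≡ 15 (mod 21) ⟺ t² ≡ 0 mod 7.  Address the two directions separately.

Neither implication holds.

Forward direction. This fails: take t = 15. Then 15 ≡ 15 (mod 21), but 15² = 225 ≡ 1 (mod 7), not 0.

Converse. This fails: take t = 0. Then 0² = 0 ≡ 0 (mod 7), yet 0 ≡ 0 (mod 21), not 15.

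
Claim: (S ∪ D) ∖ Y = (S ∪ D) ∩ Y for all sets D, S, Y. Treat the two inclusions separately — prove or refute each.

Both inclusions fail.

(⊆) This inclusion fails. Take D = {1}, S = ∅, Y = ∅; then 1 ∈ (S ∪ D) ∖ Y but 1 ∉ (S ∪ D) ∩ Y.

(⊇) This inclusion fails. Take D = {1}, S = ∅, Y = {1}; then 1 ∈ (S ∪ D) ∩ Y but 1 ∉ (S ∪ D) ∖ Y.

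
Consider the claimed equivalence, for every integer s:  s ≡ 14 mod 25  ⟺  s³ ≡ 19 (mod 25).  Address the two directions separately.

Both directions hold; the statement is true.

(⟹) Suppose s ≡ 14 mod 25. Write s = 25j + 14. Then (25j + 14)³ = 15625j³ + 26250j² + 14700j + 2744 = 25(625j³ + 1050j² + 588j + 109) + 19, so s³ ≡ 19 (mod 25).

(⟸) Conversely, suppose s³ ≡ 19 (mod 25). The only residue r in {0, …, 24} with r³ ≡ 19 (mod 25) is r = 14, so s ≡ 14 (mod 25).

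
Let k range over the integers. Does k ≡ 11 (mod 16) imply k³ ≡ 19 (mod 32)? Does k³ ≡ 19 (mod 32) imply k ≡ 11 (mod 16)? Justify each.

(→) This fails: take k = 27. Then 27 ≡ 11 (mod 16), but 27³ = 19683 ≡ 3 (mod 32), not 19.

(←) Conversely, the residues r modulo 32 with r³ ≡ 19 (mod 32) are exactly {11}, and each is ≡ 11 (mod 16).

(⇒) fails; (⇐) holds.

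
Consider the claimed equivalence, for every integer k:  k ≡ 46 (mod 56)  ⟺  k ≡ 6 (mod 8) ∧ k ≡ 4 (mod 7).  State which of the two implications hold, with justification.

(⇒) Suppose k ≡ 46 (mod 56); write k = 56j + 46. Since 8 ∣ 56, reducing mod 8 gives k ≡ 46 ≡ 6 (mod 8); since 7 ∣ 56, reducing mod 7 gives k ≡ 46 ≡ 4 (mod 7).

(⇐) Conversely, if k ≡ 6 (mod 8) and k ≡ 4 (mod 7), then by the Chinese remainder theorem k ≡ 46 (mod 56). This is exactly k ≡ 46 (mod 56).

Both directions hold; the statement is true.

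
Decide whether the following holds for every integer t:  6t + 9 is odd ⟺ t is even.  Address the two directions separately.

(⇒) This fails: take t = 3. Then 6t + 9 = 27, which is odd, yet t = 3 is odd, not even.

(⇐) Suppose t is even. Since 6 is even, 6t is even for every t, so 6t + 9 has the same parity as 9, which is odd. Hence 6t + 9 is odd.

(⇒) fails; (⇐) holds.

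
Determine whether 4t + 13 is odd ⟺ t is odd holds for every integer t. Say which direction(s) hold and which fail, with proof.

Not equivalent: only (⇐) holds.

(⟸) Suppose t is odd. Since 4 is even, 4t is even for every t, so 4t + 13 has the same parity as 13, which is odd. Hence 4t + 13 is odd.

(⟹) This fails: take t = 2. Then 4t + 13 = 21, which is odd, yet t = 2 is even, not odd.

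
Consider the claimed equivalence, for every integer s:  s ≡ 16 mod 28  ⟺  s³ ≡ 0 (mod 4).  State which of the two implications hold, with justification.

The forward direction holds; the converse fails.

(←) This fails: take s = 0. Then 0³ = 0 ≡ 0 (mod 4), yet 0 ≡ 0 (mod 28), not 16.

(→) Suppose s ≡ 16 (mod 28). Then s³ ≡ 16³ = 4096 (mod 28), and since 4 ∣ 28, also s³ ≡ 0 (mod 4).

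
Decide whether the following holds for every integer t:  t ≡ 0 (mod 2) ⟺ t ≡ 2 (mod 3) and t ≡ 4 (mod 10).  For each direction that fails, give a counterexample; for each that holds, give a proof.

(⇒) fails; (⇐) holds.

[⇐] If t ≡ 2 (mod 3) and t ≡ 4 (mod 10), then by the Chinese remainder theorem t ≡ 14 (mod 30). Since 14 ≡ 0 (mod 2) and 2 ∣ 30, we get t ≡ 0 (mod 2).

[⇒] This fails: t = 0 gives 0 ≡ 0 (mod 2) but 0 ≡ 0 (mod 3), so the conjunction on the right does not hold.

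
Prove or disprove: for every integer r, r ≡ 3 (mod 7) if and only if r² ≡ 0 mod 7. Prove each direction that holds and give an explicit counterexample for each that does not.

Neither implication holds.

(⇒) This fails: take r = 3. Then 3 ≡ 3 (mod 7), but 3² = 9 ≡ 2 (mod 7), not 0.

(⇐) This fails: take r = 0. Then 0² = 0 ≡ 0 (mod 7), yet 0 ≡ 0 (mod 7), not 3.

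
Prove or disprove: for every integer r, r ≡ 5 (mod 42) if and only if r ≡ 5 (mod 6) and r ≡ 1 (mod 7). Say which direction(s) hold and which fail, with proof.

[⇒] This fails: r = 5 gives 5 ≡ 5 (mod 42) but 5 ≡ 5 (mod 7), so the conjunction on the right does not hold.

[⇐] This fails: r = 29 satisfies both congruences on the right (29 ≡ 5 mod 6 and 29 ≡ 1 mod 7) yet 29 ≡ 29 (mod 42), not 5.

Neither direction holds.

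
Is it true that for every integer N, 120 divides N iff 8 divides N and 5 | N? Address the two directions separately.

The forward direction holds; the converse fails.

[⇒] If 120 ∣ N, write N = 120q. Since 120 = 15·8, N = 8·(15q), so 8 ∣ N; and since 120 = 24·5, N = 5·(24q), so 5 ∣ N.

[⇐] This fails: take N = 40. Both 8 ∣ 40 and 5 ∣ 40, yet 40 is not a multiple of 120 (since 40 = 0·120 + 40), so 120 ∤ 40.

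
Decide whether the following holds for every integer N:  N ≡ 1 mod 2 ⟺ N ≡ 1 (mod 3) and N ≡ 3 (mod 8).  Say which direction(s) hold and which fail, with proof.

Only the converse holds.

Forward direction. This fails: N = 1 gives 1 ≡ 1 (mod 2) but 1 ≡ 1 (mod 8), so the conjunction on the right does not hold.

Converse. If N ≡ 1 (mod 3) and N ≡ 3 (mod 8), then by the Chinese remainder theorem N ≡ 19 (mod 24). Since 19 ≡ 1 (mod 2) and 2 ∣ 24, we get N ≡ 1 (mod 2).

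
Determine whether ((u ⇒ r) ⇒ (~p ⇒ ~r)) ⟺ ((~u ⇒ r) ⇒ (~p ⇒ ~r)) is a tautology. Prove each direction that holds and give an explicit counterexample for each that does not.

[⇒] Assume the antecedent. If r is true, the antecedent forces (r = T, p = T, u = F) or (r = T, p = T, u = T), and (~u ⇒ r) ⇒ (~p ⇒ ~r) holds there. If r is false, (~u ⇒ r) ⇒ (~p ⇒ ~r) reduces to true regardless of the other variables. Either way (~u ⇒ r) ⇒ (~p ⇒ ~r) holds.

[⇐] Assume the antecedent. If r is true, the antecedent forces (r = T, p = T, u = F) or (r = T, p = T, u = T), and (u ⇒ r) ⇒ (~p ⇒ ~r) holds there. If r is false, (u ⇒ r) ⇒ (~p ⇒ ~r) reduces to true regardless of the other variables. Either way (u ⇒ r) ⇒ (~p ⇒ ~r) holds.

Both directions hold.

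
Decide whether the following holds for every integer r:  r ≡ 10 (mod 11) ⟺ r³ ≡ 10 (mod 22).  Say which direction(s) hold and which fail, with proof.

Only the reverse direction holds.

(→) This fails: take r = 21. Then 21 ≡ 10 (mod 11), but 21³ = 9261 ≡ 21 (mod 22), not 10.

(←) Conversely, the residues r modulo 22 with r³ ≡ 10 (mod 22) are exactly {10}, and each is ≡ 10 (mod 11).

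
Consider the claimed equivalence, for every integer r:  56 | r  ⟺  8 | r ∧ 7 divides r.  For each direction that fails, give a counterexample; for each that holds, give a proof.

Forward direction. If 56 ∣ r, write r = 56q. Since 56 = 7·8, r = 8·(7q), so 8 ∣ r; and since 56 = 8·7, r = 7·(8q), so 7 ∣ r.

Converse. Suppose 8 ∣ r and 7 ∣ r. Any common multiple of 8 and 7 is a multiple of their lcm; here gcd(8, 7) = 1, so lcm(8, 7) = 8·7 = 56, so 56 ∣ r.

Both implications hold.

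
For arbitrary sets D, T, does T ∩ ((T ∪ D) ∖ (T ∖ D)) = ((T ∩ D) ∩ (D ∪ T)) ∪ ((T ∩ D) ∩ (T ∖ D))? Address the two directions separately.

Both inclusions hold.

Reverse inclusion. Let x ∈ ((T ∩ D) ∩ (D ∪ T)) ∪ ((T ∩ D) ∩ (T ∖ D)). Then x ∈ D ∩ T, from which x ∈ T ∩ ((T ∪ D) ∖ (T ∖ D)).

Forward inclusion. Let x ∈ T ∩ ((T ∪ D) ∖ (T ∖ D)). Then x ∈ D ∩ T, from which x ∈ ((T ∩ D) ∩ (D ∪ T)) ∪ ((T ∩ D) ∩ (T ∖ D)).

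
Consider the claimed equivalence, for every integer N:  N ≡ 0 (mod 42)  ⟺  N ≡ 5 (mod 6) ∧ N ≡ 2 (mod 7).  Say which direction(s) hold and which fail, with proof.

Both directions fail.

(→) This fails: N = 0 gives 0 ≡ 0 (mod 42) but 0 ≡ 0 (mod 6), so the conjunction on the right does not hold.

(←) This fails: N = 23 satisfies both congruences on the right (23 ≡ 5 mod 6 and 23 ≡ 2 mod 7) yet 23 ≡ 23 (mod 42), not 0.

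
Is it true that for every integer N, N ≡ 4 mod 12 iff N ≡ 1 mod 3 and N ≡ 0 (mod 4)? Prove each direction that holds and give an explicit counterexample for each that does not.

Forward direction. Suppose N ≡ 4 (mod 12); write N = 12j + 4. Since 3 ∣ 12, reducing mod 3 gives N ≡ 4 ≡ 1 (mod 3); since 4 ∣ 12, reducing mod 4 gives N ≡ 4 ≡ 0 (mod 4).

Converse. If N ≡ 1 (mod 3) and N ≡ 0 (mod 4), then by the Chinese remainder theorem N ≡ 4 (mod 12). This is exactly N ≡ 4 (mod 12).

Both implications hold.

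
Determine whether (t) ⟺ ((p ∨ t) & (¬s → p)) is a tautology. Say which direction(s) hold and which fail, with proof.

(⟹) This fails. Under p = F, t = T, s = F, the left side is true but the right side is false.

(⟸) This fails. Under p = T, t = F, s = F, the left side is false but the right side is true.

Neither implication holds.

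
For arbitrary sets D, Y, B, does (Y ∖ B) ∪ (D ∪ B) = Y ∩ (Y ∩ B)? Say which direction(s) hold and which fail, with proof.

(⟹) This inclusion fails. Take D = {1}, Y = ∅, B = ∅; then 1 ∈ (Y ∖ B) ∪ (D ∪ B) but 1 ∉ Y ∩ (Y ∩ B).

(⟸) Let x ∈ Y ∩ (Y ∩ B). Then either x ∈ Y ∩ B and x ∉ D; or x ∈ D ∩ Y ∩ B. In each case x ∈ (Y ∖ B) ∪ (D ∪ B), so Y ∩ (Y ∩ B) ⊆ (Y ∖ B) ∪ (D ∪ B).

The sets are not equal: only the reverse inclusion holds.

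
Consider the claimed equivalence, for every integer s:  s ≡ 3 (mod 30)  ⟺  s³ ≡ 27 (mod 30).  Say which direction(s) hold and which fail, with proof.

Forward direction. Suppose s ≡ 3 (mod 30). Write s = 30j + 3. Then (30j + 3)³ = 27000j³ + 8100j² + 810j + 27 = 30(900j³ + 270j² + 27j) + 27, so s³ ≡ 27 (mod 30).

Converse. Suppose s³ ≡ 27 (mod 30). The only residue r in {0, …, 29} with r³ ≡ 27 (mod 30) is r = 3, so s ≡ 3 (mod 30).

Both implications hold.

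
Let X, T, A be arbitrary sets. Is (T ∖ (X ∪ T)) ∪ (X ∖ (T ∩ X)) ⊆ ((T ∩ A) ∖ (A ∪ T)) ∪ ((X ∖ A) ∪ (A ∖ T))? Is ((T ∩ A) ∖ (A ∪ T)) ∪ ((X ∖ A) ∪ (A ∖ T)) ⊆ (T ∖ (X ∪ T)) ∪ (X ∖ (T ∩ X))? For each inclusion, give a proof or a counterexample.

Forward inclusion. Let x ∈ (T ∖ (X ∪ T)) ∪ (X ∖ (T ∩ X)). Then either x ∈ X and x ∉ T, A; or x ∈ X ∩ A and x ∉ T. In each case x ∈ ((T ∩ A) ∖ (A ∪ T)) ∪ ((X ∖ A) ∪ (A ∖ T)), so (T ∖ (X ∪ T)) ∪ (X ∖ (T ∩ X)) ⊆ ((T ∩ A) ∖ (A ∪ T)) ∪ ((X ∖ A) ∪ (A ∖ T)).

Reverse inclusion. This inclusion fails. Take X = {1}, T = {1}, A = ∅; then 1 ∈ ((T ∩ A) ∖ (A ∪ T)) ∪ ((X ∖ A) ∪ (A ∖ T)) but 1 ∉ (T ∖ (X ∪ T)) ∪ (X ∖ (T ∩ X)).

(⊆) holds; (⊇) fails.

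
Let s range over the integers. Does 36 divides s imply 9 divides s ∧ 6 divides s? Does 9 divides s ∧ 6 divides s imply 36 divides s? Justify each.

Only the forward direction holds.

Converse. This fails: take s = 18. Both 9 ∣ 18 and 6 ∣ 18, yet 18 is not a multiple of 36 (since 18 = 0·36 + 18), so 36 ∤ 18.

Forward direction. If 36 ∣ s, write s = 36q. Since 36 = 4·9, s = 9·(4q), so 9 ∣ s; and since 36 = 6·6, s = 6·(6q), so 6 ∣ s.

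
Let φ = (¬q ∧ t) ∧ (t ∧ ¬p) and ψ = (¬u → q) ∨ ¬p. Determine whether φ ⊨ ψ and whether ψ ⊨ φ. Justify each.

(⇒) Assume the antecedent. If t is true, the antecedent forces (t = T, q = F, u = F, p = F) or (t = T, q = F, u = T, p = F), and (¬u → q) ∨ ¬p holds there. If t is false, the antecedent cannot hold. Either way (¬u → q) ∨ ¬p holds.

(⇐) This fails. Under t = F, q = F, u = F, p = F, the left side is false but the right side is true.

Not equivalent: only (⇒) holds.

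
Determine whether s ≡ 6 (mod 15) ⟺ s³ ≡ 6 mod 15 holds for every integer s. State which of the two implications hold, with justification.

(⟹) Suppose s ≡ 6 (mod 15). Write s = 15j + 6. Then (15j + 6)³ = 3375j³ + 4050j² + 1620j + 216 = 15(225j³ + 270j² + 108j + 14) + 6, so s³ ≡ 6 (mod 15).

(⟸) Conversely, suppose s³ ≡ 6 (mod 15). The only residue r in {0, …, 14} with r³ ≡ 6 (mod 15) is r = 6, so s ≡ 6 (mod 15).

Equivalent; both directions hold.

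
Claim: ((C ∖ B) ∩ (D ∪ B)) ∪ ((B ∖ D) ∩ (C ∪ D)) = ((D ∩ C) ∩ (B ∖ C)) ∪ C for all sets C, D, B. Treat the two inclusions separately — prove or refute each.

Only the forward inclusion holds.

Reverse inclusion. This inclusion fails. Take C = {1}, D = ∅, B = ∅; then 1 ∈ ((D ∩ C) ∩ (B ∖ C)) ∪ C but 1 ∉ ((C ∖ B) ∩ (D ∪ B)) ∪ ((B ∖ D) ∩ (C ∪ D)).

Forward inclusion. Let x ∈ ((C ∖ B) ∩ (D ∪ B)) ∪ ((B ∖ D) ∩ (C ∪ D)). Then either x ∈ C ∩ D and x ∉ B; or x ∈ C ∩ B and x ∉ D. In each case x ∈ ((D ∩ C) ∩ (B ∖ C)) ∪ C, so ((C ∖ B) ∩ (D ∪ B)) ∪ ((B ∖ D) ∩ (C ∪ D)) ⊆ ((D ∩ C) ∩ (B ∖ C)) ∪ C.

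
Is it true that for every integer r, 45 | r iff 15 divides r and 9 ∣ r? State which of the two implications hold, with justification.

Both implications hold.

(⇒) If 45 ∣ r, write r = 45q. Since 45 = 3·15, r = 15·(3q), so 15 ∣ r; and since 45 = 5·9, r = 9·(5q), so 9 ∣ r.

(⇐) Suppose 15 ∣ r and 9 ∣ r. Any common multiple of 15 and 9 is a multiple of their lcm; here lcm(15, 9) = 15·9/gcd(15, 9) = 135/3 = 45, so 45 ∣ r.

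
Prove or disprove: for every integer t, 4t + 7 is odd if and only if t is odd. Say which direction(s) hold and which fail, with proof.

(⇒) This fails: take t = 2. Then 4t + 7 = 15, which is odd, yet t = 2 is even, not odd.

(⇐) Suppose t is odd. Since 4 is even, 4t is even for every t, so 4t + 7 has the same parity as 7, which is odd. Hence 4t + 7 is odd.

Only the reverse direction holds.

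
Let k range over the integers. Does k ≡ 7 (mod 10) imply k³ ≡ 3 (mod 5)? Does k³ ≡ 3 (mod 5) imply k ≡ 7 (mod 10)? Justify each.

(⟹) Suppose k ≡ 7 (mod 10). Then k³ ≡ 7³ = 343 (mod 10), and since 5 ∣ 10, also k³ ≡ 3 (mod 5).

(⟸) This fails: take k = 2. Then 2³ = 8 ≡ 3 (mod 5), yet 2 ≡ 2 (mod 10), not 7.

Only the forward direction holds.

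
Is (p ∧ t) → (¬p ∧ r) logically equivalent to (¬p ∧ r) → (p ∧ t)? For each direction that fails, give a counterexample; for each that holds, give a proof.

Forward direction. This fails. Under t = F, p = F, r = T, the left side is true but the right side is false.

Converse. This fails. Under t = T, p = T, r = F, the left side is false but the right side is true.

Neither direction holds.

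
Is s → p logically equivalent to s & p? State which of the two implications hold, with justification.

[⇐] Assume the antecedent. If p is true, s → p reduces to true regardless of the other variables. If p is false, the antecedent cannot hold. Either way s → p holds.

[⇒] This fails. Under p = F, s = F, the left side is true but the right side is false.

Only the converse holds.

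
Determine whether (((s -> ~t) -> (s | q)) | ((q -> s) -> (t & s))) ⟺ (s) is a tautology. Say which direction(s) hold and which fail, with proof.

Forward direction. This fails. Under t = F, q = T, s = F, the left side is true but the right side is false.

Converse. Assume the antecedent. If t is true, the antecedent forces (t = T, q = F, s = T) or (t = T, q = T, s = T), and the consequent holds there. If t is false, the antecedent forces (t = F, q = F, s = T) or (t = F, q = T, s = T), and the consequent holds there. Either way the consequent holds.

The forward direction fails; the converse holds.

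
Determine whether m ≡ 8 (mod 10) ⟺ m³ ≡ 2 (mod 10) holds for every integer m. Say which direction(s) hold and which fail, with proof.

(⇒) Suppose m ≡ 8 (mod 10). Write m = 10j + 8. Then (10j + 8)³ = 1000j³ + 2400j² + 1920j + 512 = 10(100j³ + 240j² + 192j + 51) + 2, so m³ ≡ 2 (mod 10).

(⇐) Conversely, suppose m³ ≡ 2 (mod 10). The only residue r in {0, …, 9} with r³ ≡ 2 (mod 10) is r = 8, so m ≡ 8 (mod 10).

Equivalent; both directions hold.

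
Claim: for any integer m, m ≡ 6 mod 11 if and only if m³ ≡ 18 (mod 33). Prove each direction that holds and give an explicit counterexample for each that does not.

Only the reverse direction holds.

(←) The residues r modulo 33 with r³ ≡ 18 (mod 33) are exactly {6}, and each is ≡ 6 (mod 11).

(→) This fails: take m = 17. Then 17 ≡ 6 (mod 11), but 17³ = 4913 ≡ 29 (mod 33), not 18.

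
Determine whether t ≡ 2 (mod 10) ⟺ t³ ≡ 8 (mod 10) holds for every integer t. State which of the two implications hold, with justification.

[⇐] For the converse, argue contrapositively. If t ≢ 2 (mod 10), then t is congruent to one of 0, 1, 3, 4, 5, 6, 7, 8, 9 modulo 10, and these give t³ ≡ 0, 1, 7, 4, 5, 6, 3, 2, 9 respectively — never 8.

[⇒] Suppose t ≡ 2 (mod 10). Write t = 10j + 2. Then (10j + 2)³ = 1000j³ + 600j² + 120j + 8 = 10(100j³ + 60j² + 12j) + 8, so t³ ≡ 8 (mod 10).

Both directions hold.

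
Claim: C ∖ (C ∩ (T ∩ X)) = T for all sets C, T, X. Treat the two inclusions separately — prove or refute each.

Neither inclusion holds.

Forward inclusion. This inclusion fails. Take C = {1}, T = ∅, X = ∅; then 1 ∈ C ∖ (C ∩ (T ∩ X)) but 1 ∉ T.

Reverse inclusion. This inclusion fails. Take C = ∅, T = {1}, X = ∅; then 1 ∈ T but 1 ∉ C ∖ (C ∩ (T ∩ X)).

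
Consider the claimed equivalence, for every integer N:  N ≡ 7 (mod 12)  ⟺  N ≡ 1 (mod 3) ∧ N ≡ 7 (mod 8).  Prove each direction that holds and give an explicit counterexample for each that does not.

Not equivalent: only (⇐) holds.

(⇒) This fails: N = 19 gives 19 ≡ 7 (mod 12) but 19 ≡ 3 (mod 8), so the conjunction on the right does not hold.

(⇐) Conversely, if N ≡ 1 (mod 3) and N ≡ 7 (mod 8), then by the Chinese remainder theorem N ≡ 7 (mod 24). Since 7 ≡ 7 (mod 12) and 12 ∣ 24, we get N ≡ 7 (mod 12).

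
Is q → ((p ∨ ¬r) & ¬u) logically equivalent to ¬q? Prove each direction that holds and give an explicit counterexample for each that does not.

(⟹) This fails. Under q = T, r = F, p = F, u = F, the left side is true but the right side is false.

(⟸) Assume the antecedent. If q is true, the antecedent cannot hold. If q is false, q → ((p ∨ ¬r) & ¬u) reduces to true regardless of the other variables. Either way q → ((p ∨ ¬r) & ¬u) holds.

The forward direction fails; the converse holds.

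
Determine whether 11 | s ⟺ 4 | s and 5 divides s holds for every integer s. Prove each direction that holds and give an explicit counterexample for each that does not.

Neither direction holds.

(⟹) This fails: take s = 11. Certainly 11 ∣ 11, but 4 ∤ 11.

(⟸) This fails: take s = 20. Both 4 ∣ 20 and 5 ∣ 20, yet 20 is not a multiple of 11 (since 20 = 1·11 + 9), so 11 ∤ 20.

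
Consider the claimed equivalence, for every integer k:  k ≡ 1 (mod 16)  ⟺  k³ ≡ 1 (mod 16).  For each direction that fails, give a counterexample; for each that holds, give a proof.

[⇒] Suppose k ≡ 1 (mod 16). Write k = 16j + 1. Then (16j + 1)³ = 4096j³ + 768j² + 48j + 1 = 16(256j³ + 48j² + 3j) + 1, so k³ ≡ 1 (mod 16).

[⇐] Conversely, suppose k³ ≡ 1 (mod 16). The only residue r in {0, …, 15} with r³ ≡ 1 (mod 16) is r = 1, so k ≡ 1 (mod 16).

Equivalent; both directions hold.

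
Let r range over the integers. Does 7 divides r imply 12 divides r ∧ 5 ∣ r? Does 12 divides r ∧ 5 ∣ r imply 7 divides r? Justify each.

Forward direction. This fails: take r = 7. Certainly 7 ∣ 7, but 12 ∤ 7.

Converse. This fails: take r = 60. Both 12 ∣ 60 and 5 ∣ 60, yet 60 is not a multiple of 7 (since 60 = 8·7 + 4), so 7 ∤ 60.

(⇒) fails and (⇐) fails.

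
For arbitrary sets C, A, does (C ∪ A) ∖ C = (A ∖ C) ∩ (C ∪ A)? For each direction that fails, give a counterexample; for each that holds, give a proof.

(⊆) Let x ∈ (C ∪ A) ∖ C. Then x ∈ A and x ∉ C, from which x ∈ (A ∖ C) ∩ (C ∪ A).

(⊇) Let x ∈ (A ∖ C) ∩ (C ∪ A). Then x ∈ A and x ∉ C, from which x ∈ (C ∪ A) ∖ C.

The two sets are equal.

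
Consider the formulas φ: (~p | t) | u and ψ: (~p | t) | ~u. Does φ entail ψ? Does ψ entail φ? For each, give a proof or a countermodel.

(→) This fails. Under u = T, p = T, t = F, the left side is true but the right side is false.

(←) This fails. Under u = F, p = T, t = F, the left side is false but the right side is true.

Neither direction holds.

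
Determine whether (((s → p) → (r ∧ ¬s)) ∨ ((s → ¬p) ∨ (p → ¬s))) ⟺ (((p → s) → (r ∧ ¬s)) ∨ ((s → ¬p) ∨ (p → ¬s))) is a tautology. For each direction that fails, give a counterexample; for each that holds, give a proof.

[⇐] Assume the antecedent. If s is true, the antecedent forces (s = T, r = F, p = F) or (s = T, r = T, p = F), and the consequent holds there. If s is false, the consequent reduces to true regardless of the other variables. Either way the consequent holds.

[⇒] Assume the antecedent. If s is true, the antecedent forces (s = T, r = F, p = F) or (s = T, r = T, p = F), and the consequent holds there. If s is false, the consequent reduces to true regardless of the other variables. Either way the consequent holds.

Both directions hold; the statement is true.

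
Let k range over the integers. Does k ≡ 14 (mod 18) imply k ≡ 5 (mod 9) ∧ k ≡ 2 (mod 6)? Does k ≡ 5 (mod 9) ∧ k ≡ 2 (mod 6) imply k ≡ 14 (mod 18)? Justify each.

Equivalent; both directions hold.

(⟹) Suppose k ≡ 14 (mod 18); write k = 18j + 14. Since 9 ∣ 18, reducing mod 9 gives k ≡ 14 ≡ 5 (mod 9); since 6 ∣ 18, reducing mod 6 gives k ≡ 14 ≡ 2 (mod 6).

(⟸) Conversely, if k ≡ 5 (mod 9) and k ≡ 2 (mod 6), then by the Chinese remainder theorem k ≡ 14 (mod 18). This is exactly k ≡ 14 (mod 18).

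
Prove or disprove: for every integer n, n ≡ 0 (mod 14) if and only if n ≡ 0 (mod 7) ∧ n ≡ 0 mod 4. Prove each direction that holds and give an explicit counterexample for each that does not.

Not equivalent: only (⇐) holds.

(⇐) If n ≡ 0 (mod 7) and n ≡ 0 (mod 4), then by the Chinese remainder theorem n ≡ 0 (mod 28). Since 0 ≡ 0 (mod 14) and 14 ∣ 28, we get n ≡ 0 (mod 14).

(⇒) This fails: n = 14 gives 14 ≡ 0 (mod 14) but 14 ≡ 2 (mod 4), so the conjunction on the right does not hold.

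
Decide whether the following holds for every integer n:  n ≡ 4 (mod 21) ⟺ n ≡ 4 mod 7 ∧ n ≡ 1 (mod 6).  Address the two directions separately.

Only the converse holds.

(⟸) If n ≡ 4 (mod 7) and n ≡ 1 (mod 6), then by the Chinese remainder theorem n ≡ 25 (mod 42). Since 25 ≡ 4 (mod 21) and 21 ∣ 42, we get n ≡ 4 (mod 21).

(⟹) This fails: n = 4 gives 4 ≡ 4 (mod 21) but 4 ≡ 4 (mod 6), so the conjunction on the right does not hold.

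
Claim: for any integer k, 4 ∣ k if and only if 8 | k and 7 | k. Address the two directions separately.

The forward direction fails; the converse holds.

(→) This fails: take k = 4. Certainly 4 ∣ 4, but 8 ∤ 4.

(←) Suppose 8 ∣ k and 7 ∣ k. Any common multiple of 8 and 7 is a multiple of their lcm; here gcd(8, 7) = 1, so lcm(8, 7) = 8·7 = 56, so 56 ∣ k. Since 4 ∣ 56, it follows that 4 ∣ k.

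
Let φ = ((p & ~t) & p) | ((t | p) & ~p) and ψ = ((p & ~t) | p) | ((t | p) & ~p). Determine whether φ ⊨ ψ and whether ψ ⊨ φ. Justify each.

Only the forward direction holds.

Converse. This fails. Under t = T, p = T, the left side is false but the right side is true.

Forward direction. Assume the antecedent. If t is true, the consequent reduces to true regardless of the other variables. If t is false, the antecedent forces (t = F, p = T), and the consequent holds there. Either way the consequent holds.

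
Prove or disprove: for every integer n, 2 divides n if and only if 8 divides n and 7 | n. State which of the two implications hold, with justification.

[⇒] This fails: take n = 2. Certainly 2 ∣ 2, but 8 ∤ 2.

[⇐] Suppose 8 ∣ n and 7 ∣ n. Any common multiple of 8 and 7 is a multiple of their lcm; here gcd(8, 7) = 1, so lcm(8, 7) = 8·7 = 56, so 56 ∣ n. Since 2 ∣ 56, it follows that 2 ∣ n.

Not equivalent: only (⇐) holds.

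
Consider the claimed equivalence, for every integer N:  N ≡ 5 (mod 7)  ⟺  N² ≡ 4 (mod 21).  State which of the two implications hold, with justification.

(⇒) This fails: take N = 12. Then 12 ≡ 5 (mod 7), but 12² = 144 ≡ 18 (mod 21), not 4.

(⇐) This fails: take N = 2. Then 2² = 4 ≡ 4 (mod 21), yet 2 ≡ 2 (mod 7), not 5.

Both directions fail.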